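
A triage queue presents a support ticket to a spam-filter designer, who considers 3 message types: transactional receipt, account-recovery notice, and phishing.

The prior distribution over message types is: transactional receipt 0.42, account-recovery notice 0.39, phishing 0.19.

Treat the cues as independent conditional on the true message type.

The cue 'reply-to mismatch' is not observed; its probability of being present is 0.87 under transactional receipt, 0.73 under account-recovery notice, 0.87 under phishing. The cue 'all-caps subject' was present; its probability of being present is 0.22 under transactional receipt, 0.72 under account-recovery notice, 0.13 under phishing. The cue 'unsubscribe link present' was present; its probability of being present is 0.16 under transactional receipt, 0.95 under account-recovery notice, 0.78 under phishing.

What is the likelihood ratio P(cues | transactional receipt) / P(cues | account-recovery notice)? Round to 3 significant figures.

Take the product of per-cue likelihoods under each hypothesis (using 1 − P(present | H) for each absent cue), then divide.
  transactional receipt: (1 − 0.87) × 0.22 × 0.16 = 0.004576
  account-recovery notice: (1 − 0.73) × 0.72 × 0.95 = 0.18468
Bayes factor = 0.004576 / 0.18468 ≈ 0.0248

0.0248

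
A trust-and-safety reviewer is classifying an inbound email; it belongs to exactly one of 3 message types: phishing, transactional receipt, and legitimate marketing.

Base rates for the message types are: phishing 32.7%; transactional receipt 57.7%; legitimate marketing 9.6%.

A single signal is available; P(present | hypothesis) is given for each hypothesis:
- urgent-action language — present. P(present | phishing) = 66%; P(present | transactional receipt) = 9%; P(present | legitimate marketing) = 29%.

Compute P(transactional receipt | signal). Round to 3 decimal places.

0.176

By Bayes' rule, the unnormalized weight for each hypothesis is prior × likelihood:
  phishing: 0.327 × 0.66 = 0.21582
  transactional receipt: 0.577 × 0.09 = 0.05193
  legitimate marketing: 0.096 × 0.29 = 0.02784
The unnormalized weights sum to 0.29559.
P(transactional receipt | evidence) = 0.05193 / 0.29559 ≈ 0.176.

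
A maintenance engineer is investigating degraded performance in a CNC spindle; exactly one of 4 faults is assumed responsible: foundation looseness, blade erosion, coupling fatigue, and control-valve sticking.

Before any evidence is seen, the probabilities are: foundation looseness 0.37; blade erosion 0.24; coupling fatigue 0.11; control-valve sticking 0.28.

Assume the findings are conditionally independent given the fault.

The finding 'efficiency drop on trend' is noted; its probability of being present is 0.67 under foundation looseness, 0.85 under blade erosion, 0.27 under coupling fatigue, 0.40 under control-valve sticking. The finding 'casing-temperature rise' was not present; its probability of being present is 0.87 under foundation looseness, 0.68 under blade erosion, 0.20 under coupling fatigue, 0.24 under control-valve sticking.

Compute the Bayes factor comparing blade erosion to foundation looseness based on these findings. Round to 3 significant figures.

Take the product of per-finding likelihoods under each hypothesis (using 1 − P(present | H) for each absent finding), then divide.
  blade erosion: 0.85 × (1 − 0.68) = 0.272
  foundation looseness: 0.67 × (1 − 0.87) = 0.0871
Bayes factor = 0.272 / 0.0871 ≈ 3.12

3.12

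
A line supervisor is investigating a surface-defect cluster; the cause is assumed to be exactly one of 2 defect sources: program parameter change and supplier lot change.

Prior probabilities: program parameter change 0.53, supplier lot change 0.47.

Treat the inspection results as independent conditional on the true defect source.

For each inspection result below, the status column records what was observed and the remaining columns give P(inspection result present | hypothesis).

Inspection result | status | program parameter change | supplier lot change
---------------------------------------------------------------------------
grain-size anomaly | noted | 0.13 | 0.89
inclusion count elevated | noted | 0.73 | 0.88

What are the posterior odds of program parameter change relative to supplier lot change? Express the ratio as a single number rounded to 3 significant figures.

Posterior odds equal prior odds times the likelihood ratio; only the two competing hypotheses matter.
  program parameter change: 0.53 × 0.13 × 0.73 = 0.050297
  supplier lot change: 0.47 × 0.89 × 0.88 = 0.3681
Posterior odds = 0.050297 / 0.3681 ≈ 0.137.

0.137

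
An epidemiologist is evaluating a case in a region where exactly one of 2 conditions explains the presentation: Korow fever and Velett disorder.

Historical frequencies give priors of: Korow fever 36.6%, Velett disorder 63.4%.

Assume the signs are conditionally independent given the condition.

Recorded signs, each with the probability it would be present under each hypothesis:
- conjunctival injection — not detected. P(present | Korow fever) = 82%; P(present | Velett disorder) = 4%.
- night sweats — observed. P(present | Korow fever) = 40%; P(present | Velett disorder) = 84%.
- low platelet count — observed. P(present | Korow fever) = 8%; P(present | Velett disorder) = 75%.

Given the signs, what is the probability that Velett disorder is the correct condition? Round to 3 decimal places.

0.995

By Bayes' rule with conditional independence, the unnormalized weight for each hypothesis is prior × ∏ likelihoods (using 1 − P(present | H) for each absent sign):
  Korow fever: 0.366 × (1 − 0.82) × 0.40 × 0.08 = 0.0021082
  Velett disorder: 0.634 × (1 − 0.04) × 0.84 × 0.75 = 0.38344
Normalizing constant Z = 0.0021082 + 0.38344 = 0.38555.
P(Velett disorder | evidence) = 0.38344 / 0.38555 ≈ 0.995.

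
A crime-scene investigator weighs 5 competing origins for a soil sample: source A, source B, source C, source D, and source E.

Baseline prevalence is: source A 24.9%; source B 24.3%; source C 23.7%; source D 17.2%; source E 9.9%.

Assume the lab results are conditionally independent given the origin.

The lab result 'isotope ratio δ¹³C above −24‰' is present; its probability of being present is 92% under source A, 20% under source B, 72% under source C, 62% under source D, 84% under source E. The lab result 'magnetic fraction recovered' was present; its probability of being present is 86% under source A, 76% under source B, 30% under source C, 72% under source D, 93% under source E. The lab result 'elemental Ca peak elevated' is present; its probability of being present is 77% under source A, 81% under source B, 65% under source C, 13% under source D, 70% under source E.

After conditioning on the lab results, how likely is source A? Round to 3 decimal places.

0.544

Multiply each prior by the joint likelihood of the lab result pattern:
  source A: 0.249 × 0.92 × 0.86 × 0.77 = 0.1517
  source B: 0.243 × 0.20 × 0.76 × 0.81 = 0.029918
  source C: 0.237 × 0.72 × 0.30 × 0.65 = 0.033275
  source D: 0.172 × 0.62 × 0.72 × 0.13 = 0.0099815
  source E: 0.099 × 0.84 × 0.93 × 0.70 = 0.054137
The unnormalized weights sum to 0.27901.
P(source A | evidence) = 0.1517 / 0.27901 ≈ 0.544.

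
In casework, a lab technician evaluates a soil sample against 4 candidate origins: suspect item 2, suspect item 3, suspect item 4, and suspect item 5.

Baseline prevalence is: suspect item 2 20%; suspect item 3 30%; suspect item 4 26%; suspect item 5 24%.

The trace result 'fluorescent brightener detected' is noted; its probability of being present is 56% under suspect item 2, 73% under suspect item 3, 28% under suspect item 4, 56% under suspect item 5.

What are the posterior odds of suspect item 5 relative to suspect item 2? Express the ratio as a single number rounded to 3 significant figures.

1.20

The normalizing constant cancels in an odds ratio, so compute prior × likelihood for the two hypotheses only:
  suspect item 5: 0.24 × 0.56 = 0.1344
  suspect item 2: 0.20 × 0.56 = 0.112
Posterior odds = 0.1344 / 0.112 ≈ 1.20.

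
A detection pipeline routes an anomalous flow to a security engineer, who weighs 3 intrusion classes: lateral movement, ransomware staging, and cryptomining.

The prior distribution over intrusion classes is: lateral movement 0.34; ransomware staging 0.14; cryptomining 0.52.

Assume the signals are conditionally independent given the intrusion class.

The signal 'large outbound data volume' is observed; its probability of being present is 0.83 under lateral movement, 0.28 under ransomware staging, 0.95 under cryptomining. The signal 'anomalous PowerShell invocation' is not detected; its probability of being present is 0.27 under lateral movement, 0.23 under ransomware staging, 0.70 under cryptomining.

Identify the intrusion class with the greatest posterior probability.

lateral movement

By Bayes' rule with conditional independence, the unnormalized weight for each hypothesis is prior × ∏ likelihoods (using 1 − P(present | H) for each absent signal):
  lateral movement: 0.34 × 0.83 × (1 − 0.27) = 0.20601
  ransomware staging: 0.14 × 0.28 × (1 − 0.23) = 0.030184
  cryptomining: 0.52 × 0.95 × (1 − 0.70) = 0.1482
The unnormalized weights sum to 0.38439.
P(lateral movement | evidence) ≈ 0.20601 / 0.38439 ≈ 0.536
P(ransomware staging | evidence) ≈ 0.030184 / 0.38439 ≈ 0.079
P(cryptomining | evidence) ≈ 0.1482 / 0.38439 ≈ 0.386
The largest is 0.536, so lateral movement is most probable.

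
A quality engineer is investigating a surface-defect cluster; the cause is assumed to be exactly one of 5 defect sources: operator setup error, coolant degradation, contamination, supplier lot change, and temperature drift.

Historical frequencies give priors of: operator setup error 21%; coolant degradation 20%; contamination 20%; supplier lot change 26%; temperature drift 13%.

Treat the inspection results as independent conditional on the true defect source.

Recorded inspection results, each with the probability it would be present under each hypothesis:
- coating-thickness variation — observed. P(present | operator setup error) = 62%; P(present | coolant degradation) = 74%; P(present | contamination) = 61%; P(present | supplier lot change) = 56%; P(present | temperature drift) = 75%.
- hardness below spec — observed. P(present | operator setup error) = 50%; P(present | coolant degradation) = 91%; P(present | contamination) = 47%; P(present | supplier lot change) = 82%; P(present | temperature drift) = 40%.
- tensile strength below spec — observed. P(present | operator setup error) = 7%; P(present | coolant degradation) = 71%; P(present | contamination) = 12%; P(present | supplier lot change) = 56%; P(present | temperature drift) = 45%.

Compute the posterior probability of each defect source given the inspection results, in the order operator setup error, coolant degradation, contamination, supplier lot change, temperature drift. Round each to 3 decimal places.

By Bayes' rule with conditional independence, the unnormalized weight for each hypothesis is prior × ∏ likelihoods:
  operator setup error: 0.21 × 0.62 × 0.50 × 0.07 = 0.004557
  coolant degradation: 0.20 × 0.74 × 0.91 × 0.71 = 0.095623
  contamination: 0.20 × 0.61 × 0.47 × 0.12 = 0.0068808
  supplier lot change: 0.26 × 0.56 × 0.82 × 0.56 = 0.06686
  temperature drift: 0.13 × 0.75 × 0.40 × 0.45 = 0.01755
Normalizing constant Z = 0.004557 + 0.095623 + 0.0068808 + 0.06686 + 0.01755 = 0.19147.
P(operator setup error | evidence) = 0.004557 / 0.19147 ≈ 0.024
P(coolant degradation | evidence) = 0.095623 / 0.19147 ≈ 0.499
P(contamination | evidence) = 0.0068808 / 0.19147 ≈ 0.036
P(supplier lot change | evidence) = 0.06686 / 0.19147 ≈ 0.349
P(temperature drift | evidence) = 0.01755 / 0.19147 ≈ 0.092

0.024, 0.499, 0.036, 0.349, 0.092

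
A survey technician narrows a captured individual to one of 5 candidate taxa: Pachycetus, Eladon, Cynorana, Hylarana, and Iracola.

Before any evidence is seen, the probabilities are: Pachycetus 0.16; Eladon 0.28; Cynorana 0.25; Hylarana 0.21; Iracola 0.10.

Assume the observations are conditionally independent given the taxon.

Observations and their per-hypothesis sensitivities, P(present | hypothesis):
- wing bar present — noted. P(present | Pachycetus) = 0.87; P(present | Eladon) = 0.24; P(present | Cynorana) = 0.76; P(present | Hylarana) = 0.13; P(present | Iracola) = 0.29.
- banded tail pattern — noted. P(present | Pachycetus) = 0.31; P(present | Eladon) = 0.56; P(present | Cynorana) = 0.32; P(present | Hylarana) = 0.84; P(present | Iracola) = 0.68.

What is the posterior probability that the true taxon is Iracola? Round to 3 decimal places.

Multiply each prior by the joint likelihood of the evidence pattern:
  Pachycetus: 0.16 × 0.87 × 0.31 = 0.043152
  Eladon: 0.28 × 0.24 × 0.56 = 0.037632
  Cynorana: 0.25 × 0.76 × 0.32 = 0.0608
  Hylarana: 0.21 × 0.13 × 0.84 = 0.022932
  Iracola: 0.10 × 0.29 × 0.68 = 0.01972
Normalizing constant Z = 0.043152 + 0.037632 + 0.0608 + 0.022932 + 0.01972 = 0.18424.
P(Iracola | evidence) = 0.01972 / 0.18424 ≈ 0.107.

0.107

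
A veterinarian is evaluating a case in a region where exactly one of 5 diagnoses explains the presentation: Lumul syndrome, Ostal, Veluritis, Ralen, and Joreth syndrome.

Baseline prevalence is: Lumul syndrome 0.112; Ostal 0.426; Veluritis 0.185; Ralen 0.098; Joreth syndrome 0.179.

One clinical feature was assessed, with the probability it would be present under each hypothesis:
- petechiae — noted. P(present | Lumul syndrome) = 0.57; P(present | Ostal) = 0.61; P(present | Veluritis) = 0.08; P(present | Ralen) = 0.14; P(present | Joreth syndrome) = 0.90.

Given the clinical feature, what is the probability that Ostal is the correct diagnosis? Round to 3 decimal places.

Multiply each prior by the likelihood of the clinical feature:
  Lumul syndrome: 0.112 × 0.57 = 0.06384
  Ostal: 0.426 × 0.61 = 0.25986
  Veluritis: 0.185 × 0.08 = 0.0148
  Ralen: 0.098 × 0.14 = 0.01372
  Joreth syndrome: 0.179 × 0.90 = 0.1611
Normalizing constant Z = 0.06384 + 0.25986 + 0.0148 + 0.01372 + 0.1611 = 0.51332.
P(Ostal | evidence) = 0.25986 / 0.51332 ≈ 0.506.

0.506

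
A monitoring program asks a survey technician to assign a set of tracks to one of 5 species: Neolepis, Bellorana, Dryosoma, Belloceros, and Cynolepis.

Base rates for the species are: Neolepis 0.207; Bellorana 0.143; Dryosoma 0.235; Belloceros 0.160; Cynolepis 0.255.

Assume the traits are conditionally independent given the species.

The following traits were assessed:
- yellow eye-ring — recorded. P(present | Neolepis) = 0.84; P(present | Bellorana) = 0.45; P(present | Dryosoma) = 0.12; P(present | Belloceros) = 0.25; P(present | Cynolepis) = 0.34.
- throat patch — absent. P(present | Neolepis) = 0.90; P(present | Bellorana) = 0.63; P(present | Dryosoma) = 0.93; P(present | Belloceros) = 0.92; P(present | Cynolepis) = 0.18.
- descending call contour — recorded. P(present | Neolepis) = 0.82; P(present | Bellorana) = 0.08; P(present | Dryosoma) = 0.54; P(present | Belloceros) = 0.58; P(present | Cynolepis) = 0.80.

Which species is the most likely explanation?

For each hypothesis, the unnormalized posterior weight is prior × product of the trait likelihoods (using 1 − P(present | H) for each absent trait):
  Neolepis: 0.207 × 0.84 × (1 − 0.90) × 0.82 = 0.014258
  Bellorana: 0.143 × 0.45 × (1 − 0.63) × 0.08 = 0.0019048
  Dryosoma: 0.235 × 0.12 × (1 − 0.93) × 0.54 = 0.001066
  Belloceros: 0.160 × 0.25 × (1 − 0.92) × 0.58 = 0.001856
  Cynolepis: 0.255 × 0.34 × (1 − 0.18) × 0.80 = 0.056875
The unnormalized weights sum to 0.07596.
P(Neolepis | evidence) ≈ 0.014258 / 0.07596 ≈ 0.188
P(Bellorana | evidence) ≈ 0.0019048 / 0.07596 ≈ 0.025
P(Dryosoma | evidence) ≈ 0.001066 / 0.07596 ≈ 0.014
P(Belloceros | evidence) ≈ 0.001856 / 0.07596 ≈ 0.024
P(Cynolepis | evidence) ≈ 0.056875 / 0.07596 ≈ 0.749
The largest is 0.749, so Cynolepis is most probable.

Cynolepis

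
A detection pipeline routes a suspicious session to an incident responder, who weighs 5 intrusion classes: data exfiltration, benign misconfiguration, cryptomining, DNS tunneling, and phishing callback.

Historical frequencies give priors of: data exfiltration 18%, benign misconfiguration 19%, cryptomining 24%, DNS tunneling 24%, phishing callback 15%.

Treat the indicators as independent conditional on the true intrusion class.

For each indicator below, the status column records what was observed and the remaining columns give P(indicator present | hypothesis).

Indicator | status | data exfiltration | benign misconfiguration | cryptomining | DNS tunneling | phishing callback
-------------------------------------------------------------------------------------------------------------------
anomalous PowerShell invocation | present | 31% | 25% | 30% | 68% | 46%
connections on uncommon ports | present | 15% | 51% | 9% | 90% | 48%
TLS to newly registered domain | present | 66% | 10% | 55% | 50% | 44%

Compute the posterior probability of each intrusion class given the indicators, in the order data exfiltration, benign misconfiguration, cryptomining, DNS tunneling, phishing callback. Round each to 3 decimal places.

0.056, 0.024, 0.036, 0.738, 0.146

By Bayes' rule with conditional independence, the unnormalized weight for each hypothesis is prior × ∏ likelihoods:
  data exfiltration: 0.18 × 0.31 × 0.15 × 0.66 = 0.0055242
  benign misconfiguration: 0.19 × 0.25 × 0.51 × 0.10 = 0.0024225
  cryptomining: 0.24 × 0.30 × 0.09 × 0.55 = 0.003564
  DNS tunneling: 0.24 × 0.68 × 0.90 × 0.50 = 0.07344
  phishing callback: 0.15 × 0.46 × 0.48 × 0.44 = 0.014573
Normalizing constant Z = 0.0055242 + 0.0024225 + 0.003564 + 0.07344 + 0.014573 = 0.099524.
P(data exfiltration | evidence) = 0.0055242 / 0.099524 ≈ 0.056
P(benign misconfiguration | evidence) = 0.0024225 / 0.099524 ≈ 0.024
P(cryptomining | evidence) = 0.003564 / 0.099524 ≈ 0.036
P(DNS tunneling | evidence) = 0.07344 / 0.099524 ≈ 0.738
P(phishing callback | evidence) = 0.014573 / 0.099524 ≈ 0.146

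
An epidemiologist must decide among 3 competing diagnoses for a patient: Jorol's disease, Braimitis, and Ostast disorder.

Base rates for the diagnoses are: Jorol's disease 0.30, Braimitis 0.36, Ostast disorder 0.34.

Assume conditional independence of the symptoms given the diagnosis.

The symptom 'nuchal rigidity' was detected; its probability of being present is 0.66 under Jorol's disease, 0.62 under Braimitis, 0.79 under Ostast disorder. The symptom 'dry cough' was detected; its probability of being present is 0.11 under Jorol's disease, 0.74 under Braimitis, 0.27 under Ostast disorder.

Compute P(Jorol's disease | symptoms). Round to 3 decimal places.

For each hypothesis, the unnormalized posterior weight is prior × product of the symptom likelihoods:
  Jorol's disease: 0.30 × 0.66 × 0.11 = 0.02178
  Braimitis: 0.36 × 0.62 × 0.74 = 0.16517
  Ostast disorder: 0.34 × 0.79 × 0.27 = 0.072522
Normalizing constant Z = 0.02178 + 0.16517 + 0.072522 = 0.25947.
P(Jorol's disease | evidence) = 0.02178 / 0.25947 ≈ 0.084.

0.084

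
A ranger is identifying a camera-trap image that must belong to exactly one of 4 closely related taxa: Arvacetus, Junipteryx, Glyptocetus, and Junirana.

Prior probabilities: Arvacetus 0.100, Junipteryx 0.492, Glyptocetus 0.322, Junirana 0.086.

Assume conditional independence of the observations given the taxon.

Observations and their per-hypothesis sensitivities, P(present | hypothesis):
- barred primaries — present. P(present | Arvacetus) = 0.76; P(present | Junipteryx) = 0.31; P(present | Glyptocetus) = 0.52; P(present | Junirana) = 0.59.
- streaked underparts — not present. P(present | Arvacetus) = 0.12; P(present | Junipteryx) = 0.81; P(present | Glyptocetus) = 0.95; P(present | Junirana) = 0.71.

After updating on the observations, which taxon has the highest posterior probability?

By Bayes' rule with conditional independence, the unnormalized weight for each hypothesis is prior × ∏ likelihoods (using 1 − P(present | H) for each absent observation):
  Arvacetus: 0.100 × 0.76 × (1 − 0.12) = 0.06688
  Junipteryx: 0.492 × 0.31 × (1 − 0.81) = 0.028979
  Glyptocetus: 0.322 × 0.52 × (1 − 0.95) = 0.008372
  Junirana: 0.086 × 0.59 × (1 − 0.71) = 0.014715
The unnormalized weights sum to 0.11895.
P(Arvacetus | evidence) ≈ 0.06688 / 0.11895 ≈ 0.562
P(Junipteryx | evidence) ≈ 0.028979 / 0.11895 ≈ 0.244
P(Glyptocetus | evidence) ≈ 0.008372 / 0.11895 ≈ 0.070
P(Junirana | evidence) ≈ 0.014715 / 0.11895 ≈ 0.124
The largest is 0.562, so Arvacetus is most probable.

Arvacetus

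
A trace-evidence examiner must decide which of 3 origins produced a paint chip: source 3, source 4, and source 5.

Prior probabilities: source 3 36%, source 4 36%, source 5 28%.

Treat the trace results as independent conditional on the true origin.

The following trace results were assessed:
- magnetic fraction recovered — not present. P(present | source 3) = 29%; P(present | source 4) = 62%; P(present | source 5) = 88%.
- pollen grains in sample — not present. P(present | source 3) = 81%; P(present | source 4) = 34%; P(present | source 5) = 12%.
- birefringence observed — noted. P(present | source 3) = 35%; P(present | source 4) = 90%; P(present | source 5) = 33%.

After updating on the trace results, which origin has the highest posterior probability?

By Bayes' rule with conditional independence, the unnormalized weight for each hypothesis is prior × ∏ likelihoods (using 1 − P(present | H) for each absent trace result):
  source 3: 0.36 × (1 − 0.29) × (1 − 0.81) × 0.35 = 0.016997
  source 4: 0.36 × (1 − 0.62) × (1 − 0.34) × 0.90 = 0.081259
  source 5: 0.28 × (1 − 0.88) × (1 − 0.12) × 0.33 = 0.0097574
Normalizing constant Z = 0.016997 + 0.081259 + 0.0097574 = 0.10801.
P(source 3 | evidence) ≈ 0.016997 / 0.10801 ≈ 0.157
P(source 4 | evidence) ≈ 0.081259 / 0.10801 ≈ 0.752
P(source 5 | evidence) ≈ 0.0097574 / 0.10801 ≈ 0.090
The largest is 0.752, so source 4 is most probable.

source 4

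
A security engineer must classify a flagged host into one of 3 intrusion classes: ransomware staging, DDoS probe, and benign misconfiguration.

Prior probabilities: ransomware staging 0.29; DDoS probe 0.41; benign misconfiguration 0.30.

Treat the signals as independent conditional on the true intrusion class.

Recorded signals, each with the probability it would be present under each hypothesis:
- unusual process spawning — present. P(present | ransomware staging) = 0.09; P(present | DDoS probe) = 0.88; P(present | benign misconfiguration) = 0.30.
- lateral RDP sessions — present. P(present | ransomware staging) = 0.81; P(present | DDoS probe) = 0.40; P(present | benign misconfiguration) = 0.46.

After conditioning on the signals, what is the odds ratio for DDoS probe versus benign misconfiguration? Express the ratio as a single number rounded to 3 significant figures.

3.49

Posterior odds equal prior odds times the likelihood ratio; only the two competing hypotheses matter.
  DDoS probe: 0.41 × 0.88 × 0.40 = 0.14432
  benign misconfiguration: 0.30 × 0.30 × 0.46 = 0.0414
Posterior odds = 0.14432 / 0.0414 ≈ 3.49.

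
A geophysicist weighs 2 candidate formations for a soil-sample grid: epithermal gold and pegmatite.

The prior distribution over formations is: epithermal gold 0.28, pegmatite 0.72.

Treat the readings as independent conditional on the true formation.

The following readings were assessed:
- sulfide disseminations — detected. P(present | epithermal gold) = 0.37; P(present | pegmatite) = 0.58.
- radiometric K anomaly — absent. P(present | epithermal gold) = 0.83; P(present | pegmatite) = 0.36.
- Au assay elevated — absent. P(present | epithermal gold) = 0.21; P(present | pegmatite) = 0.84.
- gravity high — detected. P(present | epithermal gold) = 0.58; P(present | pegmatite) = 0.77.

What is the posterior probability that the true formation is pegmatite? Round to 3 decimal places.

0.803

Multiply each prior by the joint likelihood of the reading pattern (using 1 − P(present | H) for each absent reading):
  epithermal gold: 0.28 × 0.37 × (1 − 0.83) × (1 − 0.21) × 0.58 = 0.0080698
  pegmatite: 0.72 × 0.58 × (1 − 0.36) × (1 − 0.84) × 0.77 = 0.032927
Marginal likelihood of the evidence = 0.040997.
P(pegmatite | evidence) = 0.032927 / 0.040997 ≈ 0.803.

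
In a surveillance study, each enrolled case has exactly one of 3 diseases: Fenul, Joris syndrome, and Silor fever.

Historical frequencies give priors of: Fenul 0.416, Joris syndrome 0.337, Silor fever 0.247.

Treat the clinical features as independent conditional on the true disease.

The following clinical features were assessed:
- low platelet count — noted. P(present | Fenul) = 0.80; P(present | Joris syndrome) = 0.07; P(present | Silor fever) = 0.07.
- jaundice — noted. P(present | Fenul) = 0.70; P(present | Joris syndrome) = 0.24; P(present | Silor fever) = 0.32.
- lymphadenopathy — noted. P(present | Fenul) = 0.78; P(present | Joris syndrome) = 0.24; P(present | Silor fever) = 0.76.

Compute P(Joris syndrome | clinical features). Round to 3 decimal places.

For each hypothesis, the unnormalized posterior weight is prior × product of the clinical feature likelihoods:
  Fenul: 0.416 × 0.80 × 0.70 × 0.78 = 0.18171
  Joris syndrome: 0.337 × 0.07 × 0.24 × 0.24 = 0.0013588
  Silor fever: 0.247 × 0.07 × 0.32 × 0.76 = 0.0042049
Marginal likelihood of the evidence = 0.18727.
P(Joris syndrome | evidence) = 0.0013588 / 0.18727 ≈ 0.007.

0.007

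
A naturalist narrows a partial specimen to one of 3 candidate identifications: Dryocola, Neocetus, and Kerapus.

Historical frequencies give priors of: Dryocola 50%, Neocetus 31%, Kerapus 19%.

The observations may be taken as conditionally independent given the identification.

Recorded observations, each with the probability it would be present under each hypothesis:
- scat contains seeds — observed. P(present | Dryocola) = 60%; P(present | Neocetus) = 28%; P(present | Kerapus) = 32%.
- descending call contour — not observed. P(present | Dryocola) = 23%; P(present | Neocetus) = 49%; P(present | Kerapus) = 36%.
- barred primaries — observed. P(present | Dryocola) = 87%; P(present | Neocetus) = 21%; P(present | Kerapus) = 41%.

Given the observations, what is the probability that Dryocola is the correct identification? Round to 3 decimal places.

0.888

By Bayes' rule with conditional independence, the unnormalized weight for each hypothesis is prior × ∏ likelihoods (using 1 − P(present | H) for each absent observation):
  Dryocola: 0.50 × 0.60 × (1 − 0.23) × 0.87 = 0.20097
  Neocetus: 0.31 × 0.28 × (1 − 0.49) × 0.21 = 0.0092963
  Kerapus: 0.19 × 0.32 × (1 − 0.36) × 0.41 = 0.015954
The unnormalized weights sum to 0.22622.
P(Dryocola | evidence) = 0.20097 / 0.22622 ≈ 0.888.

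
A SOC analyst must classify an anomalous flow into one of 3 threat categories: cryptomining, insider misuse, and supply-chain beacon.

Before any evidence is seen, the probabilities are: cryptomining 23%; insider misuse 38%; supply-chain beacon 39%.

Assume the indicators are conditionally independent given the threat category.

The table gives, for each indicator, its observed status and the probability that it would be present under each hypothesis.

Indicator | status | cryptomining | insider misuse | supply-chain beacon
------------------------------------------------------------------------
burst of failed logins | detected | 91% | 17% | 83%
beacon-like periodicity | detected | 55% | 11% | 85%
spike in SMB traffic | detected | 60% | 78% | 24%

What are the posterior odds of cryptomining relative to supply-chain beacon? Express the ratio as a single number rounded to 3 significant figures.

Unnormalized posterior weight (prior times the indicator likelihoods) for each of the two hypotheses:
  cryptomining: 0.23 × 0.91 × 0.55 × 0.60 = 0.069069
  supply-chain beacon: 0.39 × 0.83 × 0.85 × 0.24 = 0.066035
Odds(cryptomining : supply-chain beacon) = 0.069069 / 0.066035 ≈ 1.05.

1.05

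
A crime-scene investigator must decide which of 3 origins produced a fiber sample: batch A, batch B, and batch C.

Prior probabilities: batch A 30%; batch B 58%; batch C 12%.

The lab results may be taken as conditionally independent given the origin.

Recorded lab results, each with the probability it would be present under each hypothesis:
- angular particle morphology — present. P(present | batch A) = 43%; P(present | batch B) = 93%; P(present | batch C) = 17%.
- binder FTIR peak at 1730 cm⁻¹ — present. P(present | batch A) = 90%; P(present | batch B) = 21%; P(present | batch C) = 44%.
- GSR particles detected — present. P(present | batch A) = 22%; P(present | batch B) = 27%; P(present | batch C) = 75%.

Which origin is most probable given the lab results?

batch B

Multiply each prior by the joint likelihood of the lab result pattern:
  batch A: 0.30 × 0.43 × 0.90 × 0.22 = 0.025542
  batch B: 0.58 × 0.93 × 0.21 × 0.27 = 0.030584
  batch C: 0.12 × 0.17 × 0.44 × 0.75 = 0.006732
The unnormalized weights sum to 0.062858.
P(batch A | evidence) ≈ 0.025542 / 0.062858 ≈ 0.406
P(batch B | evidence) ≈ 0.030584 / 0.062858 ≈ 0.487
P(batch C | evidence) ≈ 0.006732 / 0.062858 ≈ 0.107
The largest is 0.487, so batch B is most probable.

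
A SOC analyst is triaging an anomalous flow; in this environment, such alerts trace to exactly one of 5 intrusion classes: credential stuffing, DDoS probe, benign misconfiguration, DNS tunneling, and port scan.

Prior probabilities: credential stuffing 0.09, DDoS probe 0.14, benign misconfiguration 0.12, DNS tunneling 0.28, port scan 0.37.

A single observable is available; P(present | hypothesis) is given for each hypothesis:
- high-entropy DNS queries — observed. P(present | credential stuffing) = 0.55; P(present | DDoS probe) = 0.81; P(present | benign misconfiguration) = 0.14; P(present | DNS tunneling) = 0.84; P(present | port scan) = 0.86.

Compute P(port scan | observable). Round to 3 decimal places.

0.434

Multiply each prior by the likelihood of the observable:
  credential stuffing: 0.09 × 0.55 = 0.0495
  DDoS probe: 0.14 × 0.81 = 0.1134
  benign misconfiguration: 0.12 × 0.14 = 0.0168
  DNS tunneling: 0.28 × 0.84 = 0.2352
  port scan: 0.37 × 0.86 = 0.3182
Marginal likelihood of the evidence = 0.7331.
P(port scan | evidence) = 0.3182 / 0.7331 ≈ 0.434.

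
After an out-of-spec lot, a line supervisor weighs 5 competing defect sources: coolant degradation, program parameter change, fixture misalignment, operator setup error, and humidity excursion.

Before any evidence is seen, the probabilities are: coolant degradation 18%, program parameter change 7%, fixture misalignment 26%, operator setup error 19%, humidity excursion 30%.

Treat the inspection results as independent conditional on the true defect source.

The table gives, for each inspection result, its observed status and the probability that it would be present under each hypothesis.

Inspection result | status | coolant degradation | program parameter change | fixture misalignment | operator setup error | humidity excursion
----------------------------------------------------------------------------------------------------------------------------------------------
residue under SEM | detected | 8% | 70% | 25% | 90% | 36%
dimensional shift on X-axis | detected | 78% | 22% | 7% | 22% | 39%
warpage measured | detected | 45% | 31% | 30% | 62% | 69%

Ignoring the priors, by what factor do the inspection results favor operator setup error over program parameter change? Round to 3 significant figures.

2.57

Take the product of per-inspection result likelihoods under each hypothesis, then divide.
  operator setup error: 0.90 × 0.22 × 0.62 = 0.12276
  program parameter change: 0.70 × 0.22 × 0.31 = 0.04774
Bayes factor = 0.12276 / 0.04774 ≈ 2.57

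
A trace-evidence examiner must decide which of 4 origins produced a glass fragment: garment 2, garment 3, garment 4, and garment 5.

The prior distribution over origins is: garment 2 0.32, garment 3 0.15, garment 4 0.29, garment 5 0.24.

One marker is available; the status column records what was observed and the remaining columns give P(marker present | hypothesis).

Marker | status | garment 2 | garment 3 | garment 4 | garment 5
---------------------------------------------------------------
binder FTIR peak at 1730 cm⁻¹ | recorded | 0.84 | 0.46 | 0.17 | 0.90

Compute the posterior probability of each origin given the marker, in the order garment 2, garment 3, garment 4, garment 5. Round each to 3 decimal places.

By Bayes' rule, the unnormalized weight for each hypothesis is prior × likelihood:
  garment 2: 0.32 × 0.84 = 0.2688
  garment 3: 0.15 × 0.46 = 0.069
  garment 4: 0.29 × 0.17 = 0.0493
  garment 5: 0.24 × 0.90 = 0.216
Normalizing constant Z = 0.2688 + 0.069 + 0.0493 + 0.216 = 0.6031.
P(garment 2 | evidence) = 0.2688 / 0.6031 ≈ 0.446
P(garment 3 | evidence) = 0.069 / 0.6031 ≈ 0.114
P(garment 4 | evidence) = 0.0493 / 0.6031 ≈ 0.082
P(garment 5 | evidence) = 0.216 / 0.6031 ≈ 0.358

0.446, 0.114, 0.082, 0.358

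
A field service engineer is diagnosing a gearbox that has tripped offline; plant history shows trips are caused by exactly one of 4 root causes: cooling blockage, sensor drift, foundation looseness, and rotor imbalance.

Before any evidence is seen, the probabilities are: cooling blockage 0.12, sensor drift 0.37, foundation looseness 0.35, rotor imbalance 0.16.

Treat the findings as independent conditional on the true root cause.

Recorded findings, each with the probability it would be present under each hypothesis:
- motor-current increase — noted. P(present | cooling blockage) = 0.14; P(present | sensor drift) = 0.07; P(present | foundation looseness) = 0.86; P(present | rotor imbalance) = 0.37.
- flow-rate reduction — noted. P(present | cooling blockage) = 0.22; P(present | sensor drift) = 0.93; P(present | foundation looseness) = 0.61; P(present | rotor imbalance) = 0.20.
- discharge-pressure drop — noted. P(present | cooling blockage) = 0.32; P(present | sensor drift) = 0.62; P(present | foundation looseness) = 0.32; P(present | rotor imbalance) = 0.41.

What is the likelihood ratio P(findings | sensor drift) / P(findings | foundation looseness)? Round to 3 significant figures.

The Bayes factor is the ratio of the joint likelihoods of the evidence pattern under the two hypotheses.
  sensor drift: 0.07 × 0.93 × 0.62 = 0.040362
  foundation looseness: 0.86 × 0.61 × 0.32 = 0.16787
Bayes factor = 0.040362 / 0.16787 ≈ 0.240

0.240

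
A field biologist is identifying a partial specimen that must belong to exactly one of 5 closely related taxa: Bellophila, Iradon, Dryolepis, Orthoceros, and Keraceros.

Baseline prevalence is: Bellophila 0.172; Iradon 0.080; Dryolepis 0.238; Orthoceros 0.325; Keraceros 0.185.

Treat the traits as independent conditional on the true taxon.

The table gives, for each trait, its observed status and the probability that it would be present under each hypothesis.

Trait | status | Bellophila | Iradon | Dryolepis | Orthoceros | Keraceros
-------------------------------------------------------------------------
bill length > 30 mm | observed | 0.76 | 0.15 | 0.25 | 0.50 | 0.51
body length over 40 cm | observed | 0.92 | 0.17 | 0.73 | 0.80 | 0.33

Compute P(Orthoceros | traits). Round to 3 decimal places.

0.398

For each hypothesis, the unnormalized posterior weight is prior × product of the trait likelihoods:
  Bellophila: 0.172 × 0.76 × 0.92 = 0.12026
  Iradon: 0.080 × 0.15 × 0.17 = 0.00204
  Dryolepis: 0.238 × 0.25 × 0.73 = 0.043435
  Orthoceros: 0.325 × 0.50 × 0.80 = 0.13
  Keraceros: 0.185 × 0.51 × 0.33 = 0.031136
The unnormalized weights sum to 0.32687.
P(Orthoceros | evidence) = 0.13 / 0.32687 ≈ 0.398.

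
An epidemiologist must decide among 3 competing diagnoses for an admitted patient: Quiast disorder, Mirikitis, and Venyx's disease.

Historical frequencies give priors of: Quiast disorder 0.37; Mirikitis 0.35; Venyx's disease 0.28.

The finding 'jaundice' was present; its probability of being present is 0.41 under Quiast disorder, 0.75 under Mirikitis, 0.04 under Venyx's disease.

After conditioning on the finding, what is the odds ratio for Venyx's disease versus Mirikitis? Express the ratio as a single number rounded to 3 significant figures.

The normalizing constant cancels in an odds ratio, so compute prior × likelihood for the two hypotheses only:
  Venyx's disease: 0.28 × 0.04 = 0.0112
  Mirikitis: 0.35 × 0.75 = 0.2625
Posterior odds = 0.0112 / 0.2625 ≈ 0.0427.

0.0427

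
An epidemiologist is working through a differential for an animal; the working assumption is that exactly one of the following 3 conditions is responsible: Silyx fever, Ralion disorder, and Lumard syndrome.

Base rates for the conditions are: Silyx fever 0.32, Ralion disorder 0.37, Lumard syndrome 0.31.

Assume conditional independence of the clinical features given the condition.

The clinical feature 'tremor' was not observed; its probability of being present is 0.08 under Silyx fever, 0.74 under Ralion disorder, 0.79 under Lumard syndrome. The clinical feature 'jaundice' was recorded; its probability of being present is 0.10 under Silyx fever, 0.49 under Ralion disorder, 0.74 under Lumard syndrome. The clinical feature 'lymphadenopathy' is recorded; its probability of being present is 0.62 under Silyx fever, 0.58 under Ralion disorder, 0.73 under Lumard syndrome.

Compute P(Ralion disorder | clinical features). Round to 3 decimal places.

Multiply each prior by the joint likelihood of the clinical feature pattern (using 1 − P(present | H) for each absent clinical feature):
  Silyx fever: 0.32 × (1 − 0.08) × 0.10 × 0.62 = 0.018253
  Ralion disorder: 0.37 × (1 − 0.74) × 0.49 × 0.58 = 0.02734
  Lumard syndrome: 0.31 × (1 − 0.79) × 0.74 × 0.73 = 0.035167
The unnormalized weights sum to 0.08076.
P(Ralion disorder | evidence) = 0.02734 / 0.08076 ≈ 0.339.

0.339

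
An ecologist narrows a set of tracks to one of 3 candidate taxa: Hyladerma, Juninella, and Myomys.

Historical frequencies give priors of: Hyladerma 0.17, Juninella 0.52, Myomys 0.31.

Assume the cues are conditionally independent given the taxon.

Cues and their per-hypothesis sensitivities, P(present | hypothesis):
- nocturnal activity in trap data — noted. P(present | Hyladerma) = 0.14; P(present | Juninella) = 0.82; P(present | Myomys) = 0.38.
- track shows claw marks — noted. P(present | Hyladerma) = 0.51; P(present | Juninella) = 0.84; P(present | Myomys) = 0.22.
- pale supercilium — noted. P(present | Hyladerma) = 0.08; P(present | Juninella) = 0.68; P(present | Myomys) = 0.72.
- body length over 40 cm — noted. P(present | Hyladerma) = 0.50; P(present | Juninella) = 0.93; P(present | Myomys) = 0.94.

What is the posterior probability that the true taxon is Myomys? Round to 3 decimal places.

For each hypothesis, the unnormalized posterior weight is prior × product of the cue likelihoods:
  Hyladerma: 0.17 × 0.14 × 0.51 × 0.08 × 0.50 = 0.00048552
  Juninella: 0.52 × 0.82 × 0.84 × 0.68 × 0.93 = 0.22651
  Myomys: 0.31 × 0.38 × 0.22 × 0.72 × 0.94 = 0.01754
Marginal likelihood of the evidence = 0.24454.
P(Myomys | evidence) = 0.01754 / 0.24454 ≈ 0.072.

0.072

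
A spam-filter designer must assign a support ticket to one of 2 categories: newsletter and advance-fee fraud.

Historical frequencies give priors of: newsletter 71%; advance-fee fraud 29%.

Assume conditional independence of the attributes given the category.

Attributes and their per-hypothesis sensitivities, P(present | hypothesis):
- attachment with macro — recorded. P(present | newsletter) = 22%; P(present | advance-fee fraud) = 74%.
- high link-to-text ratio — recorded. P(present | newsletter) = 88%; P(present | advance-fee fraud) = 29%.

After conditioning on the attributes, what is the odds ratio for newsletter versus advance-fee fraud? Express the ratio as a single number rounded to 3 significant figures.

Posterior odds equal prior odds times the likelihood ratio; only the two competing hypotheses matter.
  newsletter: 0.71 × 0.22 × 0.88 = 0.13746
  advance-fee fraud: 0.29 × 0.74 × 0.29 = 0.062234
Odds(newsletter : advance-fee fraud) = 0.13746 / 0.062234 ≈ 2.21.

2.21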